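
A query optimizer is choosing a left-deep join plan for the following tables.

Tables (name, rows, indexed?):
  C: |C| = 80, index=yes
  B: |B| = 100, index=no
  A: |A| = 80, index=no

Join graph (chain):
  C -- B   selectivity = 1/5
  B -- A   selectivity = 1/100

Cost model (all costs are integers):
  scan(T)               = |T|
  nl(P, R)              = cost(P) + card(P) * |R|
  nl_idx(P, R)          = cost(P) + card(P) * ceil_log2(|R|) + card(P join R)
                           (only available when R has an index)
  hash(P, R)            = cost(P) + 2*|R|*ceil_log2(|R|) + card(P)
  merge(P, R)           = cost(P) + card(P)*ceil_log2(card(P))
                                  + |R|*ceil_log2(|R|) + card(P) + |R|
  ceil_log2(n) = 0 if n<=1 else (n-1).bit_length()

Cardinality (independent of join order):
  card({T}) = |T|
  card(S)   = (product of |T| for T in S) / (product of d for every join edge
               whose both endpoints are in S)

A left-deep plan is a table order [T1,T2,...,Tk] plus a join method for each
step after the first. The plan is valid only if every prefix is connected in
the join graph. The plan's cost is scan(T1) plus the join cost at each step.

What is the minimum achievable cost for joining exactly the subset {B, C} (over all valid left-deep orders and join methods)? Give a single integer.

1320

Selinger DP over subsets of {B,C}:
  {C}: scan cost=80, card=80
  {B}: scan cost=100, card=100
  {BC}: card=1600; try (C,hash)→1320, (B,merge)→1520, (C,merge)→1540, (B,hash)→1560, (C,nl_idx)→2400, (B,nl)→8080 …(+1); best=1320 via (C,hash)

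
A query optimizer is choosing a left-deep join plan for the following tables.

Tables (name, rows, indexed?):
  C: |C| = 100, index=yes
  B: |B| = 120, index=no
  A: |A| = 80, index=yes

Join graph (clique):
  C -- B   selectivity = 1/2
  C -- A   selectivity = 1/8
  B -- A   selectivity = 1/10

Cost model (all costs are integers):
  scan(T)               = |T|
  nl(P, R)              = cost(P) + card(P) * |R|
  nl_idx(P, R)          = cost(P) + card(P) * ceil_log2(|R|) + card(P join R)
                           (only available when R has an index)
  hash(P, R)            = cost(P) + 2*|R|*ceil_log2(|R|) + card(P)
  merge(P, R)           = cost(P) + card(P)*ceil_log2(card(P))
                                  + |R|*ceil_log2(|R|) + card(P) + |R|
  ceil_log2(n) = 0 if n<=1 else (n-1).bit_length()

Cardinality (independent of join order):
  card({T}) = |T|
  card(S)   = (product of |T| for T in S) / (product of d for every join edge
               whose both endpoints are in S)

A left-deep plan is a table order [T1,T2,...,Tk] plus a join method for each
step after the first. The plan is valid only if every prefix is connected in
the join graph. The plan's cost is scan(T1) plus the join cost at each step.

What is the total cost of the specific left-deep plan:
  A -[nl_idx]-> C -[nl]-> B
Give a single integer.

step 1: scan A: cost=80, card=80
step 2: join C via nl_idx
    card(P join C) = 80*100/(8) = 1000
    cost = 80 + 80*7 + 1000 = 1640
step 3: join B via nl
    card(P join B) = 1000*120/(2*10) = 6000
    cost = 1640 + 1000*120 = 121640

121640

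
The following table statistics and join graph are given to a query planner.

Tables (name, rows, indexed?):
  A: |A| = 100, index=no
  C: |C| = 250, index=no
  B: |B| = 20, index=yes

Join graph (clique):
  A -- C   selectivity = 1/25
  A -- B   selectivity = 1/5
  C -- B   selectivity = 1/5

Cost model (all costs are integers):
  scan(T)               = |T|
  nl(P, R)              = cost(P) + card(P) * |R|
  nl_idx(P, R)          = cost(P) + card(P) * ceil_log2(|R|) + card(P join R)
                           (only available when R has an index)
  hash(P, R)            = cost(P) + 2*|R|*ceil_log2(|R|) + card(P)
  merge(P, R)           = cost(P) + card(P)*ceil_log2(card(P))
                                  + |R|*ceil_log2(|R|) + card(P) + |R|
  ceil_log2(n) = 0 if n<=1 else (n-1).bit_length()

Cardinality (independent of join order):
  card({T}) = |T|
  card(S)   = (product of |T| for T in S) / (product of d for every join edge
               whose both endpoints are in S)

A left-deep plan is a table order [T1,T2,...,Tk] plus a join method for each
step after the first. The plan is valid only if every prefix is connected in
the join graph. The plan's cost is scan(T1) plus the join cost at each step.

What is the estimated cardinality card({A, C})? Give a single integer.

Tables in S: A(100), C(250)
Edges inside S: A-C(d=25)
numerator = 100 * 250 = 25000
denominator = 25 = 25
card(S) = 25000 / 25 = 1000

1000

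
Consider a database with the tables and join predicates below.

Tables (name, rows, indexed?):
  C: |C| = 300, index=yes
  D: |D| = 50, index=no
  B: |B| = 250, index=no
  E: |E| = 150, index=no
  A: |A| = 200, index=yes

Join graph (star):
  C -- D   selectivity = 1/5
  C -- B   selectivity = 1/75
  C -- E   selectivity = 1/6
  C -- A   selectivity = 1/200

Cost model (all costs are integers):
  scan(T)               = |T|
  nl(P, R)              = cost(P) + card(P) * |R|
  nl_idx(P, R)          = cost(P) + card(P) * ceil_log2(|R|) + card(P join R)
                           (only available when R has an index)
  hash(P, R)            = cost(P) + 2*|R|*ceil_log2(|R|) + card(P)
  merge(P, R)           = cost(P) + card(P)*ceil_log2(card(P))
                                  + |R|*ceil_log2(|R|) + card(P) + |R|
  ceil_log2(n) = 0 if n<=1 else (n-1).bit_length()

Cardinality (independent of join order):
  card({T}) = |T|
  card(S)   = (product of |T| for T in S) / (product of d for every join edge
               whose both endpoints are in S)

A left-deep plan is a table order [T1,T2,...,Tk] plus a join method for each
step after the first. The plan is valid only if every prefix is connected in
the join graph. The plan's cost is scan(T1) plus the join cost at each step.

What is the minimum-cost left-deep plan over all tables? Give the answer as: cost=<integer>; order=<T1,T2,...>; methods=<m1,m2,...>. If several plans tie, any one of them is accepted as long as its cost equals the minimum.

cost=20600; order=A,C,B,D,E; methods=nl_idx,hash,hash,hash

Selinger DP (subsets sized 1..n):
  {C}: scan cost=300, card=300
  {D}: scan cost=50, card=50
  {B}: scan cost=250, card=250
  {E}: scan cost=150, card=150
  {A}: scan cost=200, card=200
  {CD}: card=3000; try (D,hash)→1200, (C,merge)→3400, (C,nl_idx)→3500, (D,merge)→3650, (C,hash)→5500, (C,nl)→15050 …(+1); best=1200 via (D,hash)
  {BC}: card=1000; try (C,nl_idx)→3500, (B,hash)→4600, (C,merge)→5500, (B,merge)→5550, (C,hash)→5900, (C,nl)→75250 …(+1); best=3500 via (C,nl_idx)
  {CE}: card=7500; try (E,hash)→3000, (C,merge)→4500, (E,merge)→4650, (C,hash)→5700, (C,nl_idx)→9000, (C,nl)→45150 …(+1); best=3000 via (E,hash)
  {AC}: card=300; try (C,nl_idx)→2300, (A,nl_idx)→3000, (A,hash)→3800, (C,merge)→5000, (A,merge)→5100, (C,hash)→5800 …(+2); best=2300 via (C,nl_idx)
  {BCD}: card=10000; try (D,hash)→5100, (B,hash)→8200, (D,merge)→14850, (B,merge)→42450, (D,nl)→53500, (B,nl)→751200; best=5100 via (D,hash)
  {CDE}: card=75000; try (E,hash)→6600, (D,hash)→11100, (E,merge)→41550, (D,merge)→108350, (D,nl)→378000, (E,nl)→451200; best=6600 via (E,hash)
  {ACD}: card=3000; try (D,hash)→3200, (D,merge)→5650, (A,hash)→7400, (D,nl)→17300, (A,nl_idx)→28200, (A,merge)→42000 …(+1); best=3200 via (D,hash)
  {BCE}: card=25000; try (E,hash)→6900, (B,hash)→14500, (E,merge)→15850, (B,merge)→110250, (E,nl)→153500, (B,nl)→1878000; best=6900 via (E,hash)
  {ABC}: card=1000; try (B,hash)→6600, (B,merge)→7550, (A,hash)→7700, (A,nl_idx)→12500, (A,merge)→16300, (B,nl)→77300 …(+1); best=6600 via (B,hash)
  {ACE}: card=7500; try (E,hash)→5000, (E,merge)→6650, (A,hash)→13700, (E,nl)→47300, (A,nl_idx)→70500, (A,merge)→109800 …(+1); best=5000 via (E,hash)
  {BCDE}: card=250000; try (E,hash)→17500, (D,hash)→32500, (B,hash)→85600, (E,merge)→156450, (D,merge)→407250, (D,nl)→1256900 …(+3); best=17500 via (E,hash)
  {ABCD}: card=10000; try (D,hash)→8200, (B,hash)→10200, (D,merge)→17950, (A,hash)→18300, (B,merge)→44450, (D,nl)→56600 …(+4); best=8200 via (D,hash)
  {ACDE}: card=75000; try (E,hash)→8600, (D,hash)→13100, (E,merge)→43550, (A,hash)→84800, (D,merge)→110350, (D,nl)→380000 …(+4); best=8600 via (E,hash)
  {ABCE}: card=25000; try (E,hash)→10000, (B,hash)→16500, (E,merge)→18950, (A,hash)→35100, (B,merge)→112250, (E,nl)→156600 …(+4); best=10000 via (E,hash)
  {ABCDE}: card=250000; try (E,hash)→20600, (D,hash)→35600, (B,hash)→87600, (E,merge)→159550, (A,hash)→270700, (D,merge)→410350 …(+7); best=20600 via (E,hash)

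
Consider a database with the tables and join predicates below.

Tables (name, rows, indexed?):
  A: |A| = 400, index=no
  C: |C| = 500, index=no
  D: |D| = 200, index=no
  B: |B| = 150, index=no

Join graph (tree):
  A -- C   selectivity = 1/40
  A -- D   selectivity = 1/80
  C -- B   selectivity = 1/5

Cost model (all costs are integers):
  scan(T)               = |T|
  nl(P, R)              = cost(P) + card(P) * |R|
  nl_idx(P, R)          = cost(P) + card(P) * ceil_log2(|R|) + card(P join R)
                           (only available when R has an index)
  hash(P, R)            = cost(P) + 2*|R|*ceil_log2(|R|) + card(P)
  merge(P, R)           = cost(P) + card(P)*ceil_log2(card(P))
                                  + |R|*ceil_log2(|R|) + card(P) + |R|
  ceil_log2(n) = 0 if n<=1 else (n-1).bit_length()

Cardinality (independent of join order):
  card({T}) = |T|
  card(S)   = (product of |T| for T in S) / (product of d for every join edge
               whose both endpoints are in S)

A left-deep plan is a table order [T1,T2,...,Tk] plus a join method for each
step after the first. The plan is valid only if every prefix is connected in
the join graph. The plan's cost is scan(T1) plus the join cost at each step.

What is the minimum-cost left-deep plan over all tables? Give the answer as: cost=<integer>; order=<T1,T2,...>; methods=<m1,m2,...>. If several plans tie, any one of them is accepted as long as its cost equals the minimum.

cost=28900; order=A,D,C,B; methods=hash,hash,hash

Selinger DP (subsets sized 1..n):
  {A}: scan cost=400, card=400
  {C}: scan cost=500, card=500
  {D}: scan cost=200, card=200
  {B}: scan cost=150, card=150
  {AC}: card=5000; try (A,hash)→8200, (C,merge)→9400, (A,merge)→9500, (C,hash)→9800, (C,nl)→200400, (A,nl)→200500; best=8200 via (A,hash)
  {AD}: card=1000; try (D,hash)→4000, (A,merge)→6000, (D,merge)→6200, (A,hash)→7600, (A,nl)→80200, (D,nl)→80400; best=4000 via (D,hash)
  {BC}: card=15000; try (B,hash)→3400, (C,merge)→6500, (B,merge)→6850, (C,hash)→9300, (C,nl)→75150, (B,nl)→75500; best=3400 via (B,hash)
  {ACD}: card=12500; try (C,hash)→14000, (D,hash)→16400, (C,merge)→20000, (D,merge)→80000, (C,nl)→504000, (D,nl)→1008200; best=14000 via (C,hash)
  {ABC}: card=150000; try (B,hash)→15600, (A,hash)→25600, (B,merge)→79550, (A,merge)→232400, (B,nl)→758200, (A,nl)→6003400; best=15600 via (B,hash)
  {ABCD}: card=375000; try (B,hash)→28900, (D,hash)→168800, (B,merge)→202850, (B,nl)→1889000, (D,merge)→2867400, (D,nl)→30015600; best=28900 via (B,hash)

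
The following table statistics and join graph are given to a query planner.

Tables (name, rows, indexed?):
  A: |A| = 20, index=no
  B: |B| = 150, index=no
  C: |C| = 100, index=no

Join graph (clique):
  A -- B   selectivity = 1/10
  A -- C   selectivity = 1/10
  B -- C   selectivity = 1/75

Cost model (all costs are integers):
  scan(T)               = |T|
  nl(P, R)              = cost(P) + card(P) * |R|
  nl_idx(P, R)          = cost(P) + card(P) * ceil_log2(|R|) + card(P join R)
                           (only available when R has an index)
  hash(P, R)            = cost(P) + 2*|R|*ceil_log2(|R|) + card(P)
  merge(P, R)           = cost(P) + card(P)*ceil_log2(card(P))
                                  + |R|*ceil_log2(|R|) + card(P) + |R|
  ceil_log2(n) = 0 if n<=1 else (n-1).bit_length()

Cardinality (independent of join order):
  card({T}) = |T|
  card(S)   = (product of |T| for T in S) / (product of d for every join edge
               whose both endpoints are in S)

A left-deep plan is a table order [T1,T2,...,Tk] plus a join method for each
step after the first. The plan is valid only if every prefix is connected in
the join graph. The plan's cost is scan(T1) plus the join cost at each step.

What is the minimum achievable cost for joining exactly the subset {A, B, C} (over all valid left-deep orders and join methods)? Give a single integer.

2100

Selinger DP over subsets of {A,B,C}:
  {A}: scan cost=20, card=20
  {B}: scan cost=150, card=150
  {C}: scan cost=100, card=100
  {AB}: card=300; try (A,hash)→500, (B,merge)→1490, (A,merge)→1620, (B,hash)→2440, (B,nl)→3020, (A,nl)→3150; best=500 via (A,hash)
  {AC}: card=200; try (A,hash)→400, (C,merge)→940, (A,merge)→1020, (C,hash)→1440, (C,nl)→2020, (A,nl)→2100; best=400 via (A,hash)
  {BC}: card=200; try (C,hash)→1700, (B,merge)→2250, (C,merge)→2300, (B,hash)→2600, (B,nl)→15100, (C,nl)→15150; best=1700 via (C,hash)
  {ABC}: card=40; try (A,hash)→2100, (C,hash)→2200, (B,hash)→3000, (B,merge)→3550, (A,merge)→3620, (C,merge)→4300 …(+3); best=2100 via (A,hash)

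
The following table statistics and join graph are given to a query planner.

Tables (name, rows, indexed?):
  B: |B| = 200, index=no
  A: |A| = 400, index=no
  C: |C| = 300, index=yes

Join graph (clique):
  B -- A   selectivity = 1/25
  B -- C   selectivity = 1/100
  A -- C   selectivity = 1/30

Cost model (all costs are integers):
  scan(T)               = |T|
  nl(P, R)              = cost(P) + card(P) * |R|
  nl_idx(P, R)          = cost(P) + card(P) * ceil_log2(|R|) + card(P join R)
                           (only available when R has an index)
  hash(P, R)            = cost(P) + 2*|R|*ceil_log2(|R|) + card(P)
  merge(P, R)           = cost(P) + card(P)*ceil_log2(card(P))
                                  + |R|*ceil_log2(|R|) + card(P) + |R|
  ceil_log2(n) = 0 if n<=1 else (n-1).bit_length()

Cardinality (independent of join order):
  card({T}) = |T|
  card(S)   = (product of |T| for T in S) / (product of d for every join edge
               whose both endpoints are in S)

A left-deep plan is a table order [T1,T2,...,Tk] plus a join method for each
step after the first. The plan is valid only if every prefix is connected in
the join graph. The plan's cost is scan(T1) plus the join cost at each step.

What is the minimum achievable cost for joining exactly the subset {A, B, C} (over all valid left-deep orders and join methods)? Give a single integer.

Selinger DP over subsets of {A,B,C}:
  {B}: scan cost=200, card=200
  {A}: scan cost=400, card=400
  {C}: scan cost=300, card=300
  {AB}: card=3200; try (B,hash)→4000, (A,merge)→6000, (B,merge)→6200, (A,hash)→7600, (A,nl)→80200, (B,nl)→80400; best=4000 via (B,hash)
  {BC}: card=600; try (C,nl_idx)→2600, (B,hash)→3800, (C,merge)→5000, (B,merge)→5100, (C,hash)→5800, (C,nl)→60200 …(+1); best=2600 via (C,nl_idx)
  {AC}: card=4000; try (C,hash)→6200, (A,merge)→7300, (C,merge)→7400, (A,hash)→7800, (C,nl_idx)→8000, (A,nl)→120300 …(+1); best=6200 via (C,hash)
  {ABC}: card=320; try (A,hash)→10400, (C,hash)→12600, (A,merge)→13200, (B,hash)→13400, (C,nl_idx)→33120, (C,merge)→48600 …(+4); best=10400 via (A,hash)

10400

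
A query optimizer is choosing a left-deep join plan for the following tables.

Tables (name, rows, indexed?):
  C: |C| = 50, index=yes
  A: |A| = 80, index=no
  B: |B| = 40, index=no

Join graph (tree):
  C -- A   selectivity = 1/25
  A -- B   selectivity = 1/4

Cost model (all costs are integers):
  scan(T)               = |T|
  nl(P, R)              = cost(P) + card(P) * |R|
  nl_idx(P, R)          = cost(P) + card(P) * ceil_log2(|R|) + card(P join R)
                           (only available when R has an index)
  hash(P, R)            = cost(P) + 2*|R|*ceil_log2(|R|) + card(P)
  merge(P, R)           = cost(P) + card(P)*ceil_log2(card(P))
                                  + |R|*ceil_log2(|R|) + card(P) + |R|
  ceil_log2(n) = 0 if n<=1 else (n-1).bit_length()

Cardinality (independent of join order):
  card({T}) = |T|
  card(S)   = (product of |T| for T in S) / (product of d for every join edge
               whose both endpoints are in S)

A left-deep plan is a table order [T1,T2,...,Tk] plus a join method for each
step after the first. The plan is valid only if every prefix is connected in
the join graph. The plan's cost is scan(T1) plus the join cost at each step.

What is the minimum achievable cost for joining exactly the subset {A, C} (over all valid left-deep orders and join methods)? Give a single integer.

720

Selinger DP over subsets of {A,C}:
  {C}: scan cost=50, card=50
  {A}: scan cost=80, card=80
  {AC}: card=160; try (C,nl_idx)→720, (C,hash)→760, (A,merge)→1040, (C,merge)→1070, (A,hash)→1220, (A,nl)→4050 …(+1); best=720 via (C,nl_idx)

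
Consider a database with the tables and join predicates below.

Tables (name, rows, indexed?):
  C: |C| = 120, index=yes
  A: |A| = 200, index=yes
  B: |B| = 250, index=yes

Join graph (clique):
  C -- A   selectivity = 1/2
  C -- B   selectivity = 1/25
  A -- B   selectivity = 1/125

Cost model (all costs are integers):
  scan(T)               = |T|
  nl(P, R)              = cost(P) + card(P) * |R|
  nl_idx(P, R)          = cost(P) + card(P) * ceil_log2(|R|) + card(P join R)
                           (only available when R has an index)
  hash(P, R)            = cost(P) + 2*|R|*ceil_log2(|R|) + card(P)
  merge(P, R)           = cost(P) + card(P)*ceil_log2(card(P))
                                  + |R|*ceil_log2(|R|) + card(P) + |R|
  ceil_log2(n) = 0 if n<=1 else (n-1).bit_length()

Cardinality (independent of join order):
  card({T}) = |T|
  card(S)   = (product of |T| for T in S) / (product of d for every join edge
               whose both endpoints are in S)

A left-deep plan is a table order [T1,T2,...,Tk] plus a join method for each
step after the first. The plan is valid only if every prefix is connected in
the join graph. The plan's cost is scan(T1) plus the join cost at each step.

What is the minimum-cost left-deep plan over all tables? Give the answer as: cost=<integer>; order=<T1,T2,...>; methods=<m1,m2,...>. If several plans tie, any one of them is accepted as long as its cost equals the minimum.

Selinger DP (subsets sized 1..n):
  {C}: scan cost=120, card=120
  {A}: scan cost=200, card=200
  {B}: scan cost=250, card=250
  {AC}: card=12000; try (C,hash)→2080, (A,merge)→2880, (C,merge)→2960, (A,hash)→3440, (A,nl_idx)→13080, (C,nl_idx)→13600 …(+2); best=2080 via (C,hash)
  {BC}: card=1200; try (C,hash)→2180, (B,nl_idx)→2280, (C,nl_idx)→3200, (B,merge)→3330, (C,merge)→3460, (B,hash)→4240 …(+2); best=2180 via (C,hash)
  {AB}: card=400; try (B,nl_idx)→2200, (A,nl_idx)→2650, (A,hash)→3700, (B,merge)→4250, (A,merge)→4300, (B,hash)→4400 …(+2); best=2200 via (B,nl_idx)
  {ABC}: card=960; try (C,hash)→4280, (C,nl_idx)→5960, (A,hash)→6580, (C,merge)→7160, (A,nl_idx)→12740, (B,hash)→18080 …(+6); best=4280 via (C,hash)

cost=4280; order=A,B,C; methods=nl_idx,hash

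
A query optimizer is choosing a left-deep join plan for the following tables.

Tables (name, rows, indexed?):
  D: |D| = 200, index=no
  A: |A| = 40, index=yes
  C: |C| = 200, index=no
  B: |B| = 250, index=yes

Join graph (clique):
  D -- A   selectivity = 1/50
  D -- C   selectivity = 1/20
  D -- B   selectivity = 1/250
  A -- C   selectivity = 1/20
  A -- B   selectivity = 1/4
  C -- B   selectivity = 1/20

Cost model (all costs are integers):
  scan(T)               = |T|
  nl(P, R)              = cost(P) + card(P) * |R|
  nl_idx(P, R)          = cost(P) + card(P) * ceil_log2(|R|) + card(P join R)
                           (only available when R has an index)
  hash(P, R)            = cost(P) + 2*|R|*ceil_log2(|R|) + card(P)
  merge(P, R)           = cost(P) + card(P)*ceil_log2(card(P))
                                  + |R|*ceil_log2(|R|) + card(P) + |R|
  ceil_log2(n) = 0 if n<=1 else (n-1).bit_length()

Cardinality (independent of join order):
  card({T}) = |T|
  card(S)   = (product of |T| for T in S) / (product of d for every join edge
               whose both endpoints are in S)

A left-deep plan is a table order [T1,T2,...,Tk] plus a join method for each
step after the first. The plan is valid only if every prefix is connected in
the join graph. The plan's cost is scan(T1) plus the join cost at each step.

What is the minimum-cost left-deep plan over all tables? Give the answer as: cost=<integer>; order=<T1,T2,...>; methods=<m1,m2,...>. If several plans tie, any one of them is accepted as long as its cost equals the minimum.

cost=4280; order=D,A,B,C; methods=hash,nl_idx,merge

Selinger DP (subsets sized 1..n):
  {D}: scan cost=200, card=200
  {A}: scan cost=40, card=40
  {C}: scan cost=200, card=200
  {B}: scan cost=250, card=250
  {AD}: card=160; try (A,hash)→880, (A,nl_idx)→1560, (D,merge)→2120, (A,merge)→2280, (D,hash)→3280, (D,nl)→8040 …(+1); best=880 via (A,hash)
  {CD}: card=2000; try (D,hash)→3600, (C,hash)→3600, (D,merge)→3800, (C,merge)→3800, (D,nl)→40200, (C,nl)→40200; best=3600 via (D,hash)
  {BD}: card=200; try (B,nl_idx)→2000, (D,hash)→3700, (B,merge)→4250, (D,merge)→4300, (B,hash)→4400, (B,nl)→50200 …(+1); best=2000 via (B,nl_idx)
  {AC}: card=400; try (A,hash)→880, (A,nl_idx)→1800, (C,merge)→2120, (A,merge)→2280, (C,hash)→3280, (C,nl)→8040 …(+1); best=880 via (A,hash)
  {AB}: card=2500; try (A,hash)→980, (B,merge)→2570, (A,merge)→2780, (B,nl_idx)→2860, (B,hash)→4080, (A,nl_idx)→4250 …(+2); best=980 via (A,hash)
  {BC}: card=2500; try (C,hash)→3700, (B,merge)→4250, (C,merge)→4300, (B,nl_idx)→4300, (B,hash)→4400, (B,nl)→50200 …(+1); best=3700 via (C,hash)
  {ACD}: card=80; try (C,merge)→4120, (C,hash)→4240, (D,hash)→4480, (A,hash)→6080, (D,merge)→6680, (A,nl_idx)→15680 …(+4); best=4120 via (C,merge)
  {ABD}: card=40; try (B,nl_idx)→2200, (A,hash)→2680, (A,nl_idx)→3240, (A,merge)→4080, (B,merge)→4570, (B,hash)→5040 …(+5); best=2200 via (B,nl_idx)
  {BCD}: card=100; try (C,hash)→5400, (C,merge)→5600, (D,hash)→9400, (B,hash)→9600, (B,nl_idx)→19700, (B,merge)→29850 …(+4); best=5400 via (C,hash)
  {ABC}: card=1250; try (B,hash)→5280, (B,nl_idx)→5330, (C,hash)→6680, (A,hash)→6680, (B,merge)→7130, (A,nl_idx)→19950 …(+5); best=5280 via (B,hash)
  {ABCD}: card=1; try (C,merge)→4280, (B,nl_idx)→4761, (C,hash)→5440, (A,hash)→5980, (A,nl_idx)→6001, (A,merge)→6480 …(+8); best=4280 via (C,merge)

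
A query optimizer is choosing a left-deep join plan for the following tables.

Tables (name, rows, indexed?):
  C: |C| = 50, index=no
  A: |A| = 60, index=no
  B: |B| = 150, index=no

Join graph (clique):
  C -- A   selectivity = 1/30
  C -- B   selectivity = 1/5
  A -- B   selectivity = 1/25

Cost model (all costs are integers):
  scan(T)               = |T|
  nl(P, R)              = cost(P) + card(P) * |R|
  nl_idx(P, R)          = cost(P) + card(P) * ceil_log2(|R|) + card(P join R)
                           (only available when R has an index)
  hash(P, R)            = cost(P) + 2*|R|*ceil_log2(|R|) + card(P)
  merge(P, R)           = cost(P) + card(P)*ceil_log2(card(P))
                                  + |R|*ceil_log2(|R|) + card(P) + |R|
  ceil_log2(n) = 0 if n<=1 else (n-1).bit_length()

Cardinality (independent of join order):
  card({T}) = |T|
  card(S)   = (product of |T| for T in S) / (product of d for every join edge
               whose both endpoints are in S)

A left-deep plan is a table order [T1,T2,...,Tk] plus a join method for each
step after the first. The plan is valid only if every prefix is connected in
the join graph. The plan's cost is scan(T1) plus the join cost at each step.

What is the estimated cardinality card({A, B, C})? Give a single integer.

Tables in S: A(60), B(150), C(50)
Edges inside S: C-A(d=30), C-B(d=5), A-B(d=25)
numerator = 60 * 150 * 50 = 450000
denominator = 30 * 5 * 25 = 3750
card(S) = 450000 / 3750 = 120

120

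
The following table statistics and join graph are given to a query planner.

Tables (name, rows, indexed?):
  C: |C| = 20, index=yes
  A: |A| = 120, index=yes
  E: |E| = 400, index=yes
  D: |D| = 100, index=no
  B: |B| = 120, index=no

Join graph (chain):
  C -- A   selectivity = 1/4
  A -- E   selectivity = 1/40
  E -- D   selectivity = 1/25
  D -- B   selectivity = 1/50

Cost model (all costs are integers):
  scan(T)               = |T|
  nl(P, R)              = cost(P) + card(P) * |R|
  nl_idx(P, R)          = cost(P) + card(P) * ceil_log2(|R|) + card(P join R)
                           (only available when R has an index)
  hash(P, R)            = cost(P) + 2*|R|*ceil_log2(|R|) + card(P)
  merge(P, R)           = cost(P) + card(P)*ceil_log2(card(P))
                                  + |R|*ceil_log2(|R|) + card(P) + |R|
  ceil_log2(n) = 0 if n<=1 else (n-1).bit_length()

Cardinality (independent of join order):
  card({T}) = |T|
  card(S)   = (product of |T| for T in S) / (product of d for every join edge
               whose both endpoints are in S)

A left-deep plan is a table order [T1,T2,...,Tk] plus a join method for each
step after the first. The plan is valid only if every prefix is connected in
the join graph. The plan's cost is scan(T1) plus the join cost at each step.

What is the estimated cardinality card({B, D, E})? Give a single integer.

3840

Tables in S: B(120), D(100), E(400)
Edges inside S: E-D(d=25), D-B(d=50)
numerator = 120 * 100 * 400 = 4800000
denominator = 25 * 50 = 1250
card(S) = 4800000 / 1250 = 3840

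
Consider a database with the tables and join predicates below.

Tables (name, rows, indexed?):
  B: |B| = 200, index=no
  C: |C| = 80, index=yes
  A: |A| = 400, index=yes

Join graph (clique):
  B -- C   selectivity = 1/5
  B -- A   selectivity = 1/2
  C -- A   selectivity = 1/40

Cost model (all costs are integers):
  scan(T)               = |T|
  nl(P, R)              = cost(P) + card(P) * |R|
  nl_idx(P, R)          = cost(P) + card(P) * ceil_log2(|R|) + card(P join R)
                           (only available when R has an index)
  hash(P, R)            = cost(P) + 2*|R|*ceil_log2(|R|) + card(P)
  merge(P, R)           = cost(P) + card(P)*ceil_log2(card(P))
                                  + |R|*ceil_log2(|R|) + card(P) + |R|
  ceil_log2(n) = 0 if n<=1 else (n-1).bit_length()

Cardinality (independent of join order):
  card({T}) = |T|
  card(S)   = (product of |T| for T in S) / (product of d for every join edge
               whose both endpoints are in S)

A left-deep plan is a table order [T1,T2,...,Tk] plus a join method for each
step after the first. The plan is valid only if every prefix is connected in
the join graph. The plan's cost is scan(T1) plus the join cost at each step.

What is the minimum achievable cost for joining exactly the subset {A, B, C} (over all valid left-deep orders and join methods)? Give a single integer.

Selinger DP over subsets of {A,B,C}:
  {B}: scan cost=200, card=200
  {C}: scan cost=80, card=80
  {A}: scan cost=400, card=400
  {BC}: card=3200; try (C,hash)→1520, (B,merge)→2520, (C,merge)→2640, (B,hash)→3360, (C,nl_idx)→4800, (B,nl)→16080 …(+1); best=1520 via (C,hash)
  {AB}: card=40000; try (B,hash)→4000, (A,merge)→6000, (B,merge)→6200, (A,hash)→7600, (A,nl_idx)→42000, (A,nl)→80200 …(+1); best=4000 via (B,hash)
  {AC}: card=800; try (A,nl_idx)→1600, (C,hash)→1920, (C,nl_idx)→4000, (A,merge)→4720, (C,merge)→5040, (A,hash)→7360 …(+2); best=1600 via (A,nl_idx)
  {ABC}: card=16000; try (B,hash)→5600, (A,hash)→11920, (B,merge)→12200, (C,hash)→45120, (A,nl_idx)→46320, (A,merge)→47120 …(+5); best=5600 via (B,hash)

5600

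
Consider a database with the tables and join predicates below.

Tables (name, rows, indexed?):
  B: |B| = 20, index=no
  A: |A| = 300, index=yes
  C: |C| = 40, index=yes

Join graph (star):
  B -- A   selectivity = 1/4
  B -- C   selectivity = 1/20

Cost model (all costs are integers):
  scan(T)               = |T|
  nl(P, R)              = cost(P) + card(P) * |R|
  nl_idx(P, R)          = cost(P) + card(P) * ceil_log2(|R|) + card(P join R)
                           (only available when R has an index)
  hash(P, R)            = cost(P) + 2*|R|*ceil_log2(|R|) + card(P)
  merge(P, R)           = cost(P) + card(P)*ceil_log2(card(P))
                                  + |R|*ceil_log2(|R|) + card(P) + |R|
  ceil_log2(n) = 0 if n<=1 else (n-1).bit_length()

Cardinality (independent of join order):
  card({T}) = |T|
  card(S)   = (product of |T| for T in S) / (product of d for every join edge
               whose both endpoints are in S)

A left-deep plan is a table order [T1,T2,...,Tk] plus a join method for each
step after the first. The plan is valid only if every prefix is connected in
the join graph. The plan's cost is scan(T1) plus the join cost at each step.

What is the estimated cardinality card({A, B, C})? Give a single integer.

Tables in S: A(300), B(20), C(40)
Edges inside S: B-A(d=4), B-C(d=20)
numerator = 300 * 20 * 40 = 240000
denominator = 4 * 20 = 80
card(S) = 240000 / 80 = 3000

3000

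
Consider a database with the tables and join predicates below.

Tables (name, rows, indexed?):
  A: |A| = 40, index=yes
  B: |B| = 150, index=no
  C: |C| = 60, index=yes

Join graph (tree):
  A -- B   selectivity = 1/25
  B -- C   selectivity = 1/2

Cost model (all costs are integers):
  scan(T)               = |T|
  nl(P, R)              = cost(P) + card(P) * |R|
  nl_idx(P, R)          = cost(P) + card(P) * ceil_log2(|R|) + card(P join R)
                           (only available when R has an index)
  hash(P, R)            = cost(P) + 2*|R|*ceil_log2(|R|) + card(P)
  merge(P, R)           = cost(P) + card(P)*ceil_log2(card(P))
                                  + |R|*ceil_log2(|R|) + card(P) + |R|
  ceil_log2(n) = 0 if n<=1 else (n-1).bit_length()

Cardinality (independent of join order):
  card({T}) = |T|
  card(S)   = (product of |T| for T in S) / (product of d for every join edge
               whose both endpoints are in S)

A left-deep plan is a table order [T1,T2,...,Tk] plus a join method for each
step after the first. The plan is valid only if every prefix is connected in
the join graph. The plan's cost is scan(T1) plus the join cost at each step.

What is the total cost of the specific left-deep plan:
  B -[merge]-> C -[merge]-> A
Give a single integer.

65200

step 1: scan B: cost=150, card=150
step 2: join C via merge
    card(P join C) = 150*60/(2) = 4500
    cost = 150 + 150*8 + 60*6 + 150 + 60 = 1920
step 3: join A via merge
    card(P join A) = 4500*40/(25) = 7200
    cost = 1920 + 4500*13 + 40*6 + 4500 + 40 = 65200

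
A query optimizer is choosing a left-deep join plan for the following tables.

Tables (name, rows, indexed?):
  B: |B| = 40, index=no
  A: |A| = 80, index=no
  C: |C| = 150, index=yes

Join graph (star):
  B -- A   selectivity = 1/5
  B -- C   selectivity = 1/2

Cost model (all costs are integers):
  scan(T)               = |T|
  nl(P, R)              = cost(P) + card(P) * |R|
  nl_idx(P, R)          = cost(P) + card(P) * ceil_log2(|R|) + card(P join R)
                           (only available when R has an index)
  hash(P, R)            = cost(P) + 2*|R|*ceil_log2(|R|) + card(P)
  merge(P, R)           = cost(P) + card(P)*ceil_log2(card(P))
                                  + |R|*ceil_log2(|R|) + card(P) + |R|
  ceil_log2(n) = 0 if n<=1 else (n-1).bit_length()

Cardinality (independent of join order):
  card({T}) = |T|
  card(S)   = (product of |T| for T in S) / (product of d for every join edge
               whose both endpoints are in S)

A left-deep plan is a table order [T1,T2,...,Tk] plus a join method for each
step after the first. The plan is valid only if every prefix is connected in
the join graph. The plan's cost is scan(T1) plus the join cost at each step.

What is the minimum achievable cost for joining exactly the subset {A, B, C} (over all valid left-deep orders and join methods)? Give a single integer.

Selinger DP over subsets of {A,B,C}:
  {B}: scan cost=40, card=40
  {A}: scan cost=80, card=80
  {C}: scan cost=150, card=150
  {AB}: card=640; try (B,hash)→640, (A,merge)→960, (B,merge)→1000, (A,hash)→1200, (A,nl)→3240, (B,nl)→3280; best=640 via (B,hash)
  {BC}: card=3000; try (B,hash)→780, (C,merge)→1670, (B,merge)→1780, (C,hash)→2480, (C,nl_idx)→3360, (C,nl)→6040 …(+1); best=780 via (B,hash)
  {ABC}: card=48000; try (C,hash)→3680, (A,hash)→4900, (C,merge)→9030, (A,merge)→40420, (C,nl_idx)→53760, (C,nl)→96640 …(+1); best=3680 via (C,hash)

3680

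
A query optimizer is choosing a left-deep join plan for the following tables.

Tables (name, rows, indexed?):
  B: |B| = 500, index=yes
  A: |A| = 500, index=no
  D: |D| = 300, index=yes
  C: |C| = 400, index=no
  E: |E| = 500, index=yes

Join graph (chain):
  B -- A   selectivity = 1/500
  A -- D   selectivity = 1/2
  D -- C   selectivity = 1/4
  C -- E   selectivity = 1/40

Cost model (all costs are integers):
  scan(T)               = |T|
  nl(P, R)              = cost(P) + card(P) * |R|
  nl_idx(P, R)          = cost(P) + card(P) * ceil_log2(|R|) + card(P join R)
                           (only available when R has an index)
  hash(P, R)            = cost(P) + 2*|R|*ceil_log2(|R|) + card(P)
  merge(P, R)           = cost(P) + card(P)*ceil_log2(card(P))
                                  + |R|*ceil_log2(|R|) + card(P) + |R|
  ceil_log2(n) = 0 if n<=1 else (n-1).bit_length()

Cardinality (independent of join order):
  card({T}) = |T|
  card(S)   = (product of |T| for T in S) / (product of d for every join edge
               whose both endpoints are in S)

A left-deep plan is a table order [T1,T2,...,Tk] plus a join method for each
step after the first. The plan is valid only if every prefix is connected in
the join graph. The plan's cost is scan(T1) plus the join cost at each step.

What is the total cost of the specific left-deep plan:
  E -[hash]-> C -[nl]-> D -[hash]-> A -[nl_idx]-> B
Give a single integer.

step 1: scan E: cost=500, card=500
step 2: join C via hash
    card(P join C) = 500*400/(40) = 5000
    cost = 500 + 2*400*9 + 500 = 8200
step 3: join D via nl
    card(P join D) = 5000*300/(4) = 375000
    cost = 8200 + 5000*300 = 1508200
step 4: join A via hash
    card(P join A) = 375000*500/(2) = 93750000
    cost = 1508200 + 2*500*9 + 375000 = 1892200
step 5: join B via nl_idx
    card(P join B) = 93750000*500/(500) = 93750000
    cost = 1892200 + 93750000*9 + 93750000 = 939392200

939392200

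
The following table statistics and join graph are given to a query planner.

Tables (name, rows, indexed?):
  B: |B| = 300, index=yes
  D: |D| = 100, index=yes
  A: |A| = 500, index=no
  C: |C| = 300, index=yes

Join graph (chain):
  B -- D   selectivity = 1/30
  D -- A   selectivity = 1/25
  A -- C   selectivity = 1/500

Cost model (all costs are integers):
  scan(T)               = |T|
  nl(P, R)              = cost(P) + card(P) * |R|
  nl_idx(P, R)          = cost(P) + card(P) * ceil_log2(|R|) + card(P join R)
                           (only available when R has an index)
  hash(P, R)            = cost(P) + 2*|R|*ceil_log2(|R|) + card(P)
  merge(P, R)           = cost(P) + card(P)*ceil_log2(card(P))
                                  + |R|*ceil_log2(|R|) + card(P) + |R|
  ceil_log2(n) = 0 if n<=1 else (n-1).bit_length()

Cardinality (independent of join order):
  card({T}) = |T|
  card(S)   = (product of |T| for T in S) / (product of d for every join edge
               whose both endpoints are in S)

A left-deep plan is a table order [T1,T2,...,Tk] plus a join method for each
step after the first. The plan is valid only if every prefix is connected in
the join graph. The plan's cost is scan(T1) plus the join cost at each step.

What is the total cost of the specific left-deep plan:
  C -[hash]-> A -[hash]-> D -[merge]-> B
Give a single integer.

step 1: scan C: cost=300, card=300
step 2: join A via hash
    card(P join A) = 300*500/(500) = 300
    cost = 300 + 2*500*9 + 300 = 9600
step 3: join D via hash
    card(P join D) = 300*100/(25) = 1200
    cost = 9600 + 2*100*7 + 300 = 11300
step 4: join B via merge
    card(P join B) = 1200*300/(30) = 12000
    cost = 11300 + 1200*11 + 300*9 + 1200 + 300 = 28700

28700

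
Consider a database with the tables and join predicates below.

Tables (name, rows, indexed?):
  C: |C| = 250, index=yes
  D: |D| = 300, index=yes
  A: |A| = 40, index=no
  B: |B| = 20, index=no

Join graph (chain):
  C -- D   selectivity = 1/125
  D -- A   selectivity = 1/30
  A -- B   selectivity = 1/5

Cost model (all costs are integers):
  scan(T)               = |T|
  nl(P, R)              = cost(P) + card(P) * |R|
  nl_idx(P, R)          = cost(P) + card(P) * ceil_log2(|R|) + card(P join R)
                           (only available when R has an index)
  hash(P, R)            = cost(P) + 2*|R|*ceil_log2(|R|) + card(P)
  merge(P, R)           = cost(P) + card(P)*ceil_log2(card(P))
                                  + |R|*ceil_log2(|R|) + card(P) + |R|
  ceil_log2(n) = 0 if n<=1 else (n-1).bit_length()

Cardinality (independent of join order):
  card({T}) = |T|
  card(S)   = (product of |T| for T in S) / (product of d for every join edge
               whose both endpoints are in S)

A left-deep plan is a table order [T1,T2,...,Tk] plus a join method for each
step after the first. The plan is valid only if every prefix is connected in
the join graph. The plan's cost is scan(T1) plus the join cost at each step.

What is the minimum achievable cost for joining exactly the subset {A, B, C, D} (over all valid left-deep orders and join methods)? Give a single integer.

5180

Selinger DP over subsets of {A,B,C,D}:
  {C}: scan cost=250, card=250
  {D}: scan cost=300, card=300
  {A}: scan cost=40, card=40
  {B}: scan cost=20, card=20
  {CD}: card=600; try (D,nl_idx)→3100, (C,nl_idx)→3300, (C,hash)→4600, (D,merge)→5500, (C,merge)→5550, (D,hash)→5900 …(+2); best=3100 via (D,nl_idx)
  {AD}: card=400; try (D,nl_idx)→800, (A,hash)→1080, (D,merge)→3320, (A,merge)→3580, (D,hash)→5480, (D,nl)→12040 …(+1); best=800 via (D,nl_idx)
  {AB}: card=160; try (B,hash)→280, (A,merge)→420, (B,merge)→440, (A,hash)→520, (A,nl)→820, (B,nl)→840; best=280 via (B,hash)
  {ACD}: card=800; try (A,hash)→4180, (C,nl_idx)→4800, (C,hash)→5200, (C,merge)→7050, (A,merge)→9980, (A,nl)→27100 …(+1); best=4180 via (A,hash)
  {ABD}: card=1600; try (B,hash)→1400, (D,nl_idx)→3320, (D,merge)→4720, (B,merge)→4920, (D,hash)→5840, (B,nl)→8800 …(+1); best=1400 via (B,hash)
  {ABCD}: card=3200; try (B,hash)→5180, (C,hash)→7000, (B,merge)→13100, (C,nl_idx)→17400, (B,nl)→20180, (C,merge)→22850 …(+1); best=5180 via (B,hash)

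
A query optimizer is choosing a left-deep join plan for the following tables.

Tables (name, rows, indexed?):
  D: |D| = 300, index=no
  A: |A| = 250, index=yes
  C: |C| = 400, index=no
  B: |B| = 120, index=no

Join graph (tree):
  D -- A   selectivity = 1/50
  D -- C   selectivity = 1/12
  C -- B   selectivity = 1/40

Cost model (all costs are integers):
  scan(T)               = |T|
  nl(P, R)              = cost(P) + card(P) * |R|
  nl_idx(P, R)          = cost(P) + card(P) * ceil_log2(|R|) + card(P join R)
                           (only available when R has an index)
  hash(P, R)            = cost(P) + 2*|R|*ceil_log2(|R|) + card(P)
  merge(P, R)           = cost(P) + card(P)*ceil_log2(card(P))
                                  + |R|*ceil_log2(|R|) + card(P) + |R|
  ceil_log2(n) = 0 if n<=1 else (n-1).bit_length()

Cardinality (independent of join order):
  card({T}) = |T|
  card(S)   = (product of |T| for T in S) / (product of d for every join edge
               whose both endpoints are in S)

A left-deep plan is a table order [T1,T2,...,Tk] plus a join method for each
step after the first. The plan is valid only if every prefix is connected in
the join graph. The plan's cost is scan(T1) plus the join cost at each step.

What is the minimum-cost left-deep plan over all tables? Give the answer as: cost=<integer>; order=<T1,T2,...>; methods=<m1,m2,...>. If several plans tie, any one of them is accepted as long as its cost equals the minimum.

Selinger DP (subsets sized 1..n):
  {D}: scan cost=300, card=300
  {A}: scan cost=250, card=250
  {C}: scan cost=400, card=400
  {B}: scan cost=120, card=120
  {AD}: card=1500; try (A,nl_idx)→4200, (A,hash)→4600, (D,merge)→5500, (A,merge)→5550, (D,hash)→5900, (D,nl)→75250 …(+1); best=4200 via (A,nl_idx)
  {CD}: card=10000; try (D,hash)→6200, (C,merge)→7300, (D,merge)→7400, (C,hash)→7800, (C,nl)→120300, (D,nl)→120400; best=6200 via (D,hash)
  {BC}: card=1200; try (B,hash)→2480, (C,merge)→5080, (B,merge)→5360, (C,hash)→7440, (C,nl)→48120, (B,nl)→48400; best=2480 via (B,hash)
  {ACD}: card=50000; try (C,hash)→12900, (A,hash)→20200, (C,merge)→26200, (A,nl_idx)→136200, (A,merge)→158450, (C,nl)→604200 …(+1); best=12900 via (C,hash)
  {BCD}: card=30000; try (D,hash)→9080, (B,hash)→17880, (D,merge)→19880, (B,merge)→157160, (D,nl)→362480, (B,nl)→1206200; best=9080 via (D,hash)
  {ABCD}: card=150000; try (A,hash)→43080, (B,hash)→64580, (A,nl_idx)→399080, (A,merge)→491330, (B,merge)→863860, (B,nl)→6012900 …(+1); best=43080 via (A,hash)

cost=43080; order=C,B,D,A; methods=hash,hash,hash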